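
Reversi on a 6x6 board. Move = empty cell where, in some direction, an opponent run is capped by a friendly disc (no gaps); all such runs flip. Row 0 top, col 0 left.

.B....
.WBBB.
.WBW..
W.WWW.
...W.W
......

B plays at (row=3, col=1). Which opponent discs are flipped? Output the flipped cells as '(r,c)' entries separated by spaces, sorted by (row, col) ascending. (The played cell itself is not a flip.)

Dir NW: first cell '.' (not opp) -> no flip
Dir N: opp run (2,1) (1,1) capped by B -> flip
Dir NE: first cell 'B' (not opp) -> no flip
Dir W: opp run (3,0), next=edge -> no flip
Dir E: opp run (3,2) (3,3) (3,4), next='.' -> no flip
Dir SW: first cell '.' (not opp) -> no flip
Dir S: first cell '.' (not opp) -> no flip
Dir SE: first cell '.' (not opp) -> no flip

Answer: (1,1) (2,1)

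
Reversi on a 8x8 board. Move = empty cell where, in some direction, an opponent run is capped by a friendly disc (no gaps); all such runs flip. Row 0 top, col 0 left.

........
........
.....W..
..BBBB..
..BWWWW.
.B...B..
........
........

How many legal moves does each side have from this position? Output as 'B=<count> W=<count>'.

Answer: B=9 W=9

Derivation:
-- B to move --
(1,4): no bracket -> illegal
(1,5): flips 1 -> legal
(1,6): flips 1 -> legal
(2,4): no bracket -> illegal
(2,6): no bracket -> illegal
(3,6): no bracket -> illegal
(3,7): flips 1 -> legal
(4,7): flips 4 -> legal
(5,2): flips 1 -> legal
(5,3): flips 2 -> legal
(5,4): flips 2 -> legal
(5,6): flips 1 -> legal
(5,7): flips 1 -> legal
B mobility = 9
-- W to move --
(2,1): flips 1 -> legal
(2,2): flips 1 -> legal
(2,3): flips 2 -> legal
(2,4): flips 2 -> legal
(2,6): flips 1 -> legal
(3,1): no bracket -> illegal
(3,6): no bracket -> illegal
(4,0): no bracket -> illegal
(4,1): flips 1 -> legal
(5,0): no bracket -> illegal
(5,2): no bracket -> illegal
(5,3): no bracket -> illegal
(5,4): no bracket -> illegal
(5,6): no bracket -> illegal
(6,0): no bracket -> illegal
(6,1): no bracket -> illegal
(6,2): no bracket -> illegal
(6,4): flips 1 -> legal
(6,5): flips 1 -> legal
(6,6): flips 1 -> legal
W mobility = 9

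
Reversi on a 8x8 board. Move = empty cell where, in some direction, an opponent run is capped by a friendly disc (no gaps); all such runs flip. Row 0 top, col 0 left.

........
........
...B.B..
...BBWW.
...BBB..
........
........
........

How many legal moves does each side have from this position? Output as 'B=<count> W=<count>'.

-- B to move --
(2,4): no bracket -> illegal
(2,6): flips 1 -> legal
(2,7): flips 1 -> legal
(3,7): flips 2 -> legal
(4,6): no bracket -> illegal
(4,7): flips 1 -> legal
B mobility = 4
-- W to move --
(1,2): no bracket -> illegal
(1,3): no bracket -> illegal
(1,4): flips 1 -> legal
(1,5): flips 1 -> legal
(1,6): no bracket -> illegal
(2,2): no bracket -> illegal
(2,4): no bracket -> illegal
(2,6): no bracket -> illegal
(3,2): flips 2 -> legal
(4,2): no bracket -> illegal
(4,6): no bracket -> illegal
(5,2): no bracket -> illegal
(5,3): flips 1 -> legal
(5,4): flips 1 -> legal
(5,5): flips 1 -> legal
(5,6): no bracket -> illegal
W mobility = 6

Answer: B=4 W=6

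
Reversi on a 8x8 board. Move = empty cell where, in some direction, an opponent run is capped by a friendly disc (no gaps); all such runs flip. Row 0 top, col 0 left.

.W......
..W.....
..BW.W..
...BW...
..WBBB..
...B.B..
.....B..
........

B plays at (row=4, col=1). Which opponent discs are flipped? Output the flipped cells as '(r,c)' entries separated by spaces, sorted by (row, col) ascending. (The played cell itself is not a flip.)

Dir NW: first cell '.' (not opp) -> no flip
Dir N: first cell '.' (not opp) -> no flip
Dir NE: first cell '.' (not opp) -> no flip
Dir W: first cell '.' (not opp) -> no flip
Dir E: opp run (4,2) capped by B -> flip
Dir SW: first cell '.' (not opp) -> no flip
Dir S: first cell '.' (not opp) -> no flip
Dir SE: first cell '.' (not opp) -> no flip

Answer: (4,2)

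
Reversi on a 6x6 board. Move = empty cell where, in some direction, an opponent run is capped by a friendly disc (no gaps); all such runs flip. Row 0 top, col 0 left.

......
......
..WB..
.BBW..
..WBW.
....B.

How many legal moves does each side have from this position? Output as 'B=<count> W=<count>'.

Answer: B=8 W=6

Derivation:
-- B to move --
(1,1): no bracket -> illegal
(1,2): flips 1 -> legal
(1,3): flips 1 -> legal
(2,1): flips 1 -> legal
(2,4): no bracket -> illegal
(3,4): flips 2 -> legal
(3,5): no bracket -> illegal
(4,1): flips 1 -> legal
(4,5): flips 1 -> legal
(5,1): no bracket -> illegal
(5,2): flips 1 -> legal
(5,3): flips 1 -> legal
(5,5): no bracket -> illegal
B mobility = 8
-- W to move --
(1,2): no bracket -> illegal
(1,3): flips 1 -> legal
(1,4): no bracket -> illegal
(2,0): flips 1 -> legal
(2,1): no bracket -> illegal
(2,4): flips 1 -> legal
(3,0): flips 2 -> legal
(3,4): no bracket -> illegal
(4,0): flips 1 -> legal
(4,1): no bracket -> illegal
(4,5): no bracket -> illegal
(5,2): no bracket -> illegal
(5,3): flips 1 -> legal
(5,5): no bracket -> illegal
W mobility = 6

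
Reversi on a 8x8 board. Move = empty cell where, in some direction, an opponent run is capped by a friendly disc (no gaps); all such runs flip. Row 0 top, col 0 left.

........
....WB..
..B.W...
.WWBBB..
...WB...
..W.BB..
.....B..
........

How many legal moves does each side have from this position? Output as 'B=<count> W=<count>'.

Answer: B=8 W=12

Derivation:
-- B to move --
(0,3): no bracket -> illegal
(0,4): flips 2 -> legal
(0,5): no bracket -> illegal
(1,3): flips 2 -> legal
(2,0): no bracket -> illegal
(2,1): flips 2 -> legal
(2,3): no bracket -> illegal
(2,5): no bracket -> illegal
(3,0): flips 2 -> legal
(4,0): flips 1 -> legal
(4,1): no bracket -> illegal
(4,2): flips 2 -> legal
(5,1): no bracket -> illegal
(5,3): flips 1 -> legal
(6,1): flips 2 -> legal
(6,2): no bracket -> illegal
(6,3): no bracket -> illegal
B mobility = 8
-- W to move --
(0,4): no bracket -> illegal
(0,5): no bracket -> illegal
(0,6): flips 1 -> legal
(1,1): no bracket -> illegal
(1,2): flips 1 -> legal
(1,3): flips 1 -> legal
(1,6): flips 1 -> legal
(2,1): no bracket -> illegal
(2,3): flips 1 -> legal
(2,5): flips 1 -> legal
(2,6): no bracket -> illegal
(3,6): flips 3 -> legal
(4,2): flips 1 -> legal
(4,5): flips 1 -> legal
(4,6): flips 1 -> legal
(5,3): no bracket -> illegal
(5,6): no bracket -> illegal
(6,3): no bracket -> illegal
(6,4): flips 3 -> legal
(6,6): no bracket -> illegal
(7,4): no bracket -> illegal
(7,5): no bracket -> illegal
(7,6): flips 2 -> legal
W mobility = 12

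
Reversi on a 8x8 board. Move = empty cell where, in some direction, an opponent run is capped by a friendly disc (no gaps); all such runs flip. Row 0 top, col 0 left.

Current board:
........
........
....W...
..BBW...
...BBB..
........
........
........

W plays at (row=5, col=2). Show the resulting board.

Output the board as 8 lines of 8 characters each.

Place W at (5,2); scan 8 dirs for brackets.
Dir NW: first cell '.' (not opp) -> no flip
Dir N: first cell '.' (not opp) -> no flip
Dir NE: opp run (4,3) capped by W -> flip
Dir W: first cell '.' (not opp) -> no flip
Dir E: first cell '.' (not opp) -> no flip
Dir SW: first cell '.' (not opp) -> no flip
Dir S: first cell '.' (not opp) -> no flip
Dir SE: first cell '.' (not opp) -> no flip
All flips: (4,3)

Answer: ........
........
....W...
..BBW...
...WBB..
..W.....
........
........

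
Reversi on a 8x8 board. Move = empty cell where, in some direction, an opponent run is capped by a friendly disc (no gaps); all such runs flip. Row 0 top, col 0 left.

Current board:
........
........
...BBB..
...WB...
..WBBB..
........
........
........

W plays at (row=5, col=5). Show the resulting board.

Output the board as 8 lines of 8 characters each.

Place W at (5,5); scan 8 dirs for brackets.
Dir NW: opp run (4,4) capped by W -> flip
Dir N: opp run (4,5), next='.' -> no flip
Dir NE: first cell '.' (not opp) -> no flip
Dir W: first cell '.' (not opp) -> no flip
Dir E: first cell '.' (not opp) -> no flip
Dir SW: first cell '.' (not opp) -> no flip
Dir S: first cell '.' (not opp) -> no flip
Dir SE: first cell '.' (not opp) -> no flip
All flips: (4,4)

Answer: ........
........
...BBB..
...WB...
..WBWB..
.....W..
........
........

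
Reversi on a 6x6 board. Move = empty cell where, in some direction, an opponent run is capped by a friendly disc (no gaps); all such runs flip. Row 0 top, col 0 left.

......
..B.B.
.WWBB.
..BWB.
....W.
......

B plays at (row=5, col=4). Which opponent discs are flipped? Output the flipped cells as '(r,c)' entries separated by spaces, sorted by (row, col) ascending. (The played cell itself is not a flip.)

Dir NW: first cell '.' (not opp) -> no flip
Dir N: opp run (4,4) capped by B -> flip
Dir NE: first cell '.' (not opp) -> no flip
Dir W: first cell '.' (not opp) -> no flip
Dir E: first cell '.' (not opp) -> no flip
Dir SW: edge -> no flip
Dir S: edge -> no flip
Dir SE: edge -> no flip

Answer: (4,4)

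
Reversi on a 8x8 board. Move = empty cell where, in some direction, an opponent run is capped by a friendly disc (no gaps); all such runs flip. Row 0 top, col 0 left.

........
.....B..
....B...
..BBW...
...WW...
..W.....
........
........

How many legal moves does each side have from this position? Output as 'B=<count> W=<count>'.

-- B to move --
(2,3): no bracket -> illegal
(2,5): no bracket -> illegal
(3,5): flips 1 -> legal
(4,1): no bracket -> illegal
(4,2): no bracket -> illegal
(4,5): no bracket -> illegal
(5,1): no bracket -> illegal
(5,3): flips 1 -> legal
(5,4): flips 3 -> legal
(5,5): flips 1 -> legal
(6,1): no bracket -> illegal
(6,2): no bracket -> illegal
(6,3): no bracket -> illegal
B mobility = 4
-- W to move --
(0,4): no bracket -> illegal
(0,5): no bracket -> illegal
(0,6): no bracket -> illegal
(1,3): no bracket -> illegal
(1,4): flips 1 -> legal
(1,6): no bracket -> illegal
(2,1): flips 1 -> legal
(2,2): flips 1 -> legal
(2,3): flips 1 -> legal
(2,5): no bracket -> illegal
(2,6): no bracket -> illegal
(3,1): flips 2 -> legal
(3,5): no bracket -> illegal
(4,1): no bracket -> illegal
(4,2): no bracket -> illegal
W mobility = 5

Answer: B=4 W=5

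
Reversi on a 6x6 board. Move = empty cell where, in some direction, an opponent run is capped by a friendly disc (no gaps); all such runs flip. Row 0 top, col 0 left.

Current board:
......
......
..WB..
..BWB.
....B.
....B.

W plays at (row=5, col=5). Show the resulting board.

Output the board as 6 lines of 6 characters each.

Place W at (5,5); scan 8 dirs for brackets.
Dir NW: opp run (4,4) capped by W -> flip
Dir N: first cell '.' (not opp) -> no flip
Dir NE: edge -> no flip
Dir W: opp run (5,4), next='.' -> no flip
Dir E: edge -> no flip
Dir SW: edge -> no flip
Dir S: edge -> no flip
Dir SE: edge -> no flip
All flips: (4,4)

Answer: ......
......
..WB..
..BWB.
....W.
....BW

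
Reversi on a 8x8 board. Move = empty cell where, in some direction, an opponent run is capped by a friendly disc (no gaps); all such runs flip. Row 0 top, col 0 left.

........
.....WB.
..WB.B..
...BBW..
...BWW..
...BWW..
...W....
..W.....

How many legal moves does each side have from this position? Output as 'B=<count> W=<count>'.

Answer: B=12 W=8

Derivation:
-- B to move --
(0,4): no bracket -> illegal
(0,5): flips 1 -> legal
(0,6): no bracket -> illegal
(1,1): flips 1 -> legal
(1,2): no bracket -> illegal
(1,3): no bracket -> illegal
(1,4): flips 1 -> legal
(2,1): flips 1 -> legal
(2,4): no bracket -> illegal
(2,6): flips 2 -> legal
(3,1): no bracket -> illegal
(3,2): no bracket -> illegal
(3,6): flips 1 -> legal
(4,6): flips 2 -> legal
(5,2): no bracket -> illegal
(5,6): flips 3 -> legal
(6,1): no bracket -> illegal
(6,2): no bracket -> illegal
(6,4): flips 2 -> legal
(6,5): flips 4 -> legal
(6,6): flips 2 -> legal
(7,1): no bracket -> illegal
(7,3): flips 1 -> legal
(7,4): no bracket -> illegal
B mobility = 12
-- W to move --
(0,5): no bracket -> illegal
(0,6): no bracket -> illegal
(0,7): no bracket -> illegal
(1,2): flips 2 -> legal
(1,3): flips 4 -> legal
(1,4): no bracket -> illegal
(1,7): flips 1 -> legal
(2,4): flips 2 -> legal
(2,6): no bracket -> illegal
(2,7): no bracket -> illegal
(3,2): flips 3 -> legal
(3,6): no bracket -> illegal
(4,2): flips 1 -> legal
(5,2): flips 1 -> legal
(6,2): flips 1 -> legal
(6,4): no bracket -> illegal
W mobility = 8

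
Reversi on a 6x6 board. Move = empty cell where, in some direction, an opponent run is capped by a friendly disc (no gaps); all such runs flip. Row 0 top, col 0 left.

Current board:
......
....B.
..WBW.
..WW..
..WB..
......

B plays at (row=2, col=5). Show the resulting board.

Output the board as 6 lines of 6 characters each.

Answer: ......
....B.
..WBBB
..WW..
..WB..
......

Derivation:
Place B at (2,5); scan 8 dirs for brackets.
Dir NW: first cell 'B' (not opp) -> no flip
Dir N: first cell '.' (not opp) -> no flip
Dir NE: edge -> no flip
Dir W: opp run (2,4) capped by B -> flip
Dir E: edge -> no flip
Dir SW: first cell '.' (not opp) -> no flip
Dir S: first cell '.' (not opp) -> no flip
Dir SE: edge -> no flip
All flips: (2,4)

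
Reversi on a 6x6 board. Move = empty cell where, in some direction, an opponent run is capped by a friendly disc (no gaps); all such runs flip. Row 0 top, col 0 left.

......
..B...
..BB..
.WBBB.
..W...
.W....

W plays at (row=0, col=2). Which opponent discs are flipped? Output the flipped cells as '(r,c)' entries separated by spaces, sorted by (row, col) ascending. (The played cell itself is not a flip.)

Answer: (1,2) (2,2) (3,2)

Derivation:
Dir NW: edge -> no flip
Dir N: edge -> no flip
Dir NE: edge -> no flip
Dir W: first cell '.' (not opp) -> no flip
Dir E: first cell '.' (not opp) -> no flip
Dir SW: first cell '.' (not opp) -> no flip
Dir S: opp run (1,2) (2,2) (3,2) capped by W -> flip
Dir SE: first cell '.' (not opp) -> no flip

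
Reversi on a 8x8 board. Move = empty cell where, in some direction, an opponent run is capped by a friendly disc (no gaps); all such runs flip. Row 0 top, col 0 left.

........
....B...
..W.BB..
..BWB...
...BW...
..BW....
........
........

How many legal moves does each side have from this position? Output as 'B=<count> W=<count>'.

-- B to move --
(1,1): no bracket -> illegal
(1,2): flips 1 -> legal
(1,3): no bracket -> illegal
(2,1): no bracket -> illegal
(2,3): flips 1 -> legal
(3,1): no bracket -> illegal
(3,5): no bracket -> illegal
(4,2): flips 1 -> legal
(4,5): flips 1 -> legal
(5,4): flips 2 -> legal
(5,5): no bracket -> illegal
(6,2): no bracket -> illegal
(6,3): flips 1 -> legal
(6,4): no bracket -> illegal
B mobility = 6
-- W to move --
(0,3): no bracket -> illegal
(0,4): flips 3 -> legal
(0,5): no bracket -> illegal
(1,3): no bracket -> illegal
(1,5): flips 1 -> legal
(1,6): no bracket -> illegal
(2,1): no bracket -> illegal
(2,3): no bracket -> illegal
(2,6): no bracket -> illegal
(3,1): flips 1 -> legal
(3,5): flips 1 -> legal
(3,6): no bracket -> illegal
(4,1): no bracket -> illegal
(4,2): flips 2 -> legal
(4,5): no bracket -> illegal
(5,1): flips 1 -> legal
(5,4): no bracket -> illegal
(6,1): no bracket -> illegal
(6,2): no bracket -> illegal
(6,3): no bracket -> illegal
W mobility = 6

Answer: B=6 W=6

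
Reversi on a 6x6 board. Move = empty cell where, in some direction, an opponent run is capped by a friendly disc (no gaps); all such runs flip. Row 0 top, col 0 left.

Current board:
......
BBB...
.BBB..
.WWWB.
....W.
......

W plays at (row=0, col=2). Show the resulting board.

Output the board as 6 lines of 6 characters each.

Place W at (0,2); scan 8 dirs for brackets.
Dir NW: edge -> no flip
Dir N: edge -> no flip
Dir NE: edge -> no flip
Dir W: first cell '.' (not opp) -> no flip
Dir E: first cell '.' (not opp) -> no flip
Dir SW: opp run (1,1), next='.' -> no flip
Dir S: opp run (1,2) (2,2) capped by W -> flip
Dir SE: first cell '.' (not opp) -> no flip
All flips: (1,2) (2,2)

Answer: ..W...
BBW...
.BWB..
.WWWB.
....W.
......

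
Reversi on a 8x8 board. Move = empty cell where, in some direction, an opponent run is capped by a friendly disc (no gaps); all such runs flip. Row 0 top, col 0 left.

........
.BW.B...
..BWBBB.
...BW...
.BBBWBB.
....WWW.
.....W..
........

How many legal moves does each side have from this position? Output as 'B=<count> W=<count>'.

-- B to move --
(0,1): flips 3 -> legal
(0,2): flips 1 -> legal
(0,3): no bracket -> illegal
(1,3): flips 2 -> legal
(2,1): no bracket -> illegal
(3,2): flips 1 -> legal
(3,5): flips 1 -> legal
(4,7): no bracket -> illegal
(5,3): no bracket -> illegal
(5,7): no bracket -> illegal
(6,3): flips 1 -> legal
(6,4): flips 4 -> legal
(6,6): flips 3 -> legal
(6,7): flips 1 -> legal
(7,4): no bracket -> illegal
(7,5): flips 2 -> legal
(7,6): flips 2 -> legal
B mobility = 11
-- W to move --
(0,0): flips 3 -> legal
(0,1): no bracket -> illegal
(0,2): no bracket -> illegal
(0,3): no bracket -> illegal
(0,4): flips 2 -> legal
(0,5): flips 1 -> legal
(1,0): flips 1 -> legal
(1,3): no bracket -> illegal
(1,5): no bracket -> illegal
(1,6): flips 1 -> legal
(1,7): no bracket -> illegal
(2,0): no bracket -> illegal
(2,1): flips 1 -> legal
(2,7): flips 3 -> legal
(3,0): no bracket -> illegal
(3,1): no bracket -> illegal
(3,2): flips 3 -> legal
(3,5): flips 1 -> legal
(3,6): flips 2 -> legal
(3,7): flips 1 -> legal
(4,0): flips 3 -> legal
(4,7): flips 2 -> legal
(5,0): no bracket -> illegal
(5,1): no bracket -> illegal
(5,2): flips 1 -> legal
(5,3): flips 2 -> legal
(5,7): no bracket -> illegal
W mobility = 15

Answer: B=11 W=15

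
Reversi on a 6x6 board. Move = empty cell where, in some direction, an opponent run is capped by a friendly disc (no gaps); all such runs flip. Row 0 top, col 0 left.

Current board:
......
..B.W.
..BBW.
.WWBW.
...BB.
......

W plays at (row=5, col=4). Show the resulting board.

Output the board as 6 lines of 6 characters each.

Place W at (5,4); scan 8 dirs for brackets.
Dir NW: opp run (4,3) capped by W -> flip
Dir N: opp run (4,4) capped by W -> flip
Dir NE: first cell '.' (not opp) -> no flip
Dir W: first cell '.' (not opp) -> no flip
Dir E: first cell '.' (not opp) -> no flip
Dir SW: edge -> no flip
Dir S: edge -> no flip
Dir SE: edge -> no flip
All flips: (4,3) (4,4)

Answer: ......
..B.W.
..BBW.
.WWBW.
...WW.
....W.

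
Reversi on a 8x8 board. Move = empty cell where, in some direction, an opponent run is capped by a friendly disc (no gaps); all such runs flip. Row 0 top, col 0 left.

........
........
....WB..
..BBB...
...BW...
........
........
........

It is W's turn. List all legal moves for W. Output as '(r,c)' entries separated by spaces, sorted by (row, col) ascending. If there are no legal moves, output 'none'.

Answer: (2,2) (2,6) (4,2)

Derivation:
(1,4): no bracket -> illegal
(1,5): no bracket -> illegal
(1,6): no bracket -> illegal
(2,1): no bracket -> illegal
(2,2): flips 1 -> legal
(2,3): no bracket -> illegal
(2,6): flips 1 -> legal
(3,1): no bracket -> illegal
(3,5): no bracket -> illegal
(3,6): no bracket -> illegal
(4,1): no bracket -> illegal
(4,2): flips 2 -> legal
(4,5): no bracket -> illegal
(5,2): no bracket -> illegal
(5,3): no bracket -> illegal
(5,4): no bracket -> illegal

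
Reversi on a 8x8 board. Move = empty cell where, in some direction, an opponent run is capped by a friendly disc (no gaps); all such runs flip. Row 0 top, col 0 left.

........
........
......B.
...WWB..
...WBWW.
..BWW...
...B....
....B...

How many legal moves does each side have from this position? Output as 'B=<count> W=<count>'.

-- B to move --
(2,2): flips 1 -> legal
(2,3): flips 3 -> legal
(2,4): flips 1 -> legal
(2,5): flips 2 -> legal
(3,2): flips 2 -> legal
(3,6): flips 2 -> legal
(3,7): no bracket -> illegal
(4,2): flips 1 -> legal
(4,7): flips 2 -> legal
(5,5): flips 3 -> legal
(5,6): no bracket -> illegal
(5,7): flips 1 -> legal
(6,2): flips 1 -> legal
(6,4): flips 1 -> legal
(6,5): no bracket -> illegal
B mobility = 12
-- W to move --
(1,5): no bracket -> illegal
(1,6): no bracket -> illegal
(1,7): flips 3 -> legal
(2,4): flips 1 -> legal
(2,5): flips 1 -> legal
(2,7): no bracket -> illegal
(3,6): flips 1 -> legal
(3,7): no bracket -> illegal
(4,1): no bracket -> illegal
(4,2): no bracket -> illegal
(5,1): flips 1 -> legal
(5,5): flips 1 -> legal
(6,1): flips 1 -> legal
(6,2): no bracket -> illegal
(6,4): no bracket -> illegal
(6,5): no bracket -> illegal
(7,2): flips 1 -> legal
(7,3): flips 1 -> legal
(7,5): no bracket -> illegal
W mobility = 9

Answer: B=12 W=9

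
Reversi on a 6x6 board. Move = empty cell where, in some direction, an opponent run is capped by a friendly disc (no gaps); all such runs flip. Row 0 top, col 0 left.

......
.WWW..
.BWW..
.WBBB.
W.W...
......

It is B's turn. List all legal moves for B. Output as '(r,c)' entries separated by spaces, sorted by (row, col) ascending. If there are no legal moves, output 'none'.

Answer: (0,0) (0,1) (0,2) (0,3) (1,4) (2,4) (3,0) (4,1) (5,1) (5,2)

Derivation:
(0,0): flips 2 -> legal
(0,1): flips 3 -> legal
(0,2): flips 2 -> legal
(0,3): flips 3 -> legal
(0,4): no bracket -> illegal
(1,0): no bracket -> illegal
(1,4): flips 1 -> legal
(2,0): no bracket -> illegal
(2,4): flips 2 -> legal
(3,0): flips 1 -> legal
(4,1): flips 1 -> legal
(4,3): no bracket -> illegal
(5,0): no bracket -> illegal
(5,1): flips 1 -> legal
(5,2): flips 1 -> legal
(5,3): no bracket -> illegal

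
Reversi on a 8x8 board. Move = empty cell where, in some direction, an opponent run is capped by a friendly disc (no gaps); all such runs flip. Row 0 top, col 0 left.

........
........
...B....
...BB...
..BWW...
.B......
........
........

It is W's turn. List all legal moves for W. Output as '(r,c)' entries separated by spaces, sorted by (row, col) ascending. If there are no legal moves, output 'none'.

(1,2): no bracket -> illegal
(1,3): flips 2 -> legal
(1,4): no bracket -> illegal
(2,2): flips 1 -> legal
(2,4): flips 1 -> legal
(2,5): flips 1 -> legal
(3,1): no bracket -> illegal
(3,2): no bracket -> illegal
(3,5): no bracket -> illegal
(4,0): no bracket -> illegal
(4,1): flips 1 -> legal
(4,5): no bracket -> illegal
(5,0): no bracket -> illegal
(5,2): no bracket -> illegal
(5,3): no bracket -> illegal
(6,0): no bracket -> illegal
(6,1): no bracket -> illegal
(6,2): no bracket -> illegal

Answer: (1,3) (2,2) (2,4) (2,5) (4,1)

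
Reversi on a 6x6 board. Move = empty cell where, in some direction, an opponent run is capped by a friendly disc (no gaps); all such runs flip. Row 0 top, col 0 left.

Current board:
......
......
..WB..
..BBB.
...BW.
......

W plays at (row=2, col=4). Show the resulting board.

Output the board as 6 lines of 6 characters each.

Answer: ......
......
..WWW.
..BBW.
...BW.
......

Derivation:
Place W at (2,4); scan 8 dirs for brackets.
Dir NW: first cell '.' (not opp) -> no flip
Dir N: first cell '.' (not opp) -> no flip
Dir NE: first cell '.' (not opp) -> no flip
Dir W: opp run (2,3) capped by W -> flip
Dir E: first cell '.' (not opp) -> no flip
Dir SW: opp run (3,3), next='.' -> no flip
Dir S: opp run (3,4) capped by W -> flip
Dir SE: first cell '.' (not opp) -> no flip
All flips: (2,3) (3,4)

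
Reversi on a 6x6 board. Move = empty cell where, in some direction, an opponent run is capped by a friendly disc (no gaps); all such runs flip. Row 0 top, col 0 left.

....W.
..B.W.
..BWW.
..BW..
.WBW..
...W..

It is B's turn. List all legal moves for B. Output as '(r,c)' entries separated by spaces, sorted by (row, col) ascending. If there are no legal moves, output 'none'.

Answer: (0,5) (1,5) (2,5) (3,4) (4,0) (4,4) (5,0) (5,4)

Derivation:
(0,3): no bracket -> illegal
(0,5): flips 2 -> legal
(1,3): no bracket -> illegal
(1,5): flips 2 -> legal
(2,5): flips 2 -> legal
(3,0): no bracket -> illegal
(3,1): no bracket -> illegal
(3,4): flips 2 -> legal
(3,5): no bracket -> illegal
(4,0): flips 1 -> legal
(4,4): flips 2 -> legal
(5,0): flips 1 -> legal
(5,1): no bracket -> illegal
(5,2): no bracket -> illegal
(5,4): flips 1 -> legal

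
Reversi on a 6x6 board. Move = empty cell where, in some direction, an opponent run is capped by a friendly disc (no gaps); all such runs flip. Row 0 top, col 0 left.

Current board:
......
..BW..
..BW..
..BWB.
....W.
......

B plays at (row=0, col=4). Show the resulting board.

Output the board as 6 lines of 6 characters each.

Answer: ....B.
..BB..
..BW..
..BWB.
....W.
......

Derivation:
Place B at (0,4); scan 8 dirs for brackets.
Dir NW: edge -> no flip
Dir N: edge -> no flip
Dir NE: edge -> no flip
Dir W: first cell '.' (not opp) -> no flip
Dir E: first cell '.' (not opp) -> no flip
Dir SW: opp run (1,3) capped by B -> flip
Dir S: first cell '.' (not opp) -> no flip
Dir SE: first cell '.' (not opp) -> no flip
All flips: (1,3)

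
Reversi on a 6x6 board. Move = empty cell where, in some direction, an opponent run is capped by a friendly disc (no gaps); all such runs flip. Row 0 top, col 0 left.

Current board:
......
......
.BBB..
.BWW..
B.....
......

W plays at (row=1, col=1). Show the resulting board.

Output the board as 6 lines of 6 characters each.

Answer: ......
.W....
.BWB..
.BWW..
B.....
......

Derivation:
Place W at (1,1); scan 8 dirs for brackets.
Dir NW: first cell '.' (not opp) -> no flip
Dir N: first cell '.' (not opp) -> no flip
Dir NE: first cell '.' (not opp) -> no flip
Dir W: first cell '.' (not opp) -> no flip
Dir E: first cell '.' (not opp) -> no flip
Dir SW: first cell '.' (not opp) -> no flip
Dir S: opp run (2,1) (3,1), next='.' -> no flip
Dir SE: opp run (2,2) capped by W -> flip
All flips: (2,2)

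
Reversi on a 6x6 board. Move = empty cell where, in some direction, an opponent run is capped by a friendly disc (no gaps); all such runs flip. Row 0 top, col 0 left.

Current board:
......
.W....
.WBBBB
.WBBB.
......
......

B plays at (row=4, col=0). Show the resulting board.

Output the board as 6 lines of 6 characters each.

Answer: ......
.W....
.WBBBB
.BBBB.
B.....
......

Derivation:
Place B at (4,0); scan 8 dirs for brackets.
Dir NW: edge -> no flip
Dir N: first cell '.' (not opp) -> no flip
Dir NE: opp run (3,1) capped by B -> flip
Dir W: edge -> no flip
Dir E: first cell '.' (not opp) -> no flip
Dir SW: edge -> no flip
Dir S: first cell '.' (not opp) -> no flip
Dir SE: first cell '.' (not opp) -> no flip
All flips: (3,1)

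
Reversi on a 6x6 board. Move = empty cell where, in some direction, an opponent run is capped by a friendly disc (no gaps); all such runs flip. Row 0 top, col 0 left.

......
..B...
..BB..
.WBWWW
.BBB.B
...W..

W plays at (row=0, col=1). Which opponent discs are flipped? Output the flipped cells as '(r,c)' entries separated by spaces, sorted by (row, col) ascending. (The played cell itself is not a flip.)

Answer: (1,2) (2,3)

Derivation:
Dir NW: edge -> no flip
Dir N: edge -> no flip
Dir NE: edge -> no flip
Dir W: first cell '.' (not opp) -> no flip
Dir E: first cell '.' (not opp) -> no flip
Dir SW: first cell '.' (not opp) -> no flip
Dir S: first cell '.' (not opp) -> no flip
Dir SE: opp run (1,2) (2,3) capped by W -> flip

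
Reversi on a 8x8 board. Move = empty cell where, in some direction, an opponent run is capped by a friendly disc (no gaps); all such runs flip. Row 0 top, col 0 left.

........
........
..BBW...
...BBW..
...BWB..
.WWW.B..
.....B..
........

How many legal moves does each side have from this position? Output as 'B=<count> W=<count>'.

-- B to move --
(1,3): no bracket -> illegal
(1,4): flips 1 -> legal
(1,5): flips 1 -> legal
(2,5): flips 2 -> legal
(2,6): no bracket -> illegal
(3,6): flips 1 -> legal
(4,0): no bracket -> illegal
(4,1): no bracket -> illegal
(4,2): no bracket -> illegal
(4,6): no bracket -> illegal
(5,0): no bracket -> illegal
(5,4): flips 1 -> legal
(6,0): no bracket -> illegal
(6,1): flips 1 -> legal
(6,2): no bracket -> illegal
(6,3): flips 1 -> legal
(6,4): no bracket -> illegal
B mobility = 7
-- W to move --
(1,1): flips 2 -> legal
(1,2): no bracket -> illegal
(1,3): flips 3 -> legal
(1,4): no bracket -> illegal
(2,1): flips 2 -> legal
(2,5): flips 2 -> legal
(3,1): no bracket -> illegal
(3,2): flips 2 -> legal
(3,6): no bracket -> illegal
(4,2): flips 2 -> legal
(4,6): flips 1 -> legal
(5,4): no bracket -> illegal
(5,6): no bracket -> illegal
(6,4): no bracket -> illegal
(6,6): flips 1 -> legal
(7,4): no bracket -> illegal
(7,5): flips 3 -> legal
(7,6): no bracket -> illegal
W mobility = 9

Answer: B=7 W=9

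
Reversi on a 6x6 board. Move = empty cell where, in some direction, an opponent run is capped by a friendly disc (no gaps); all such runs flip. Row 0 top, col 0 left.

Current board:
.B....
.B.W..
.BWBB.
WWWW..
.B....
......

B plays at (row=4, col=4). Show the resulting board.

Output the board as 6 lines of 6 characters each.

Answer: .B....
.B.W..
.BBBB.
WWWB..
.B..B.
......

Derivation:
Place B at (4,4); scan 8 dirs for brackets.
Dir NW: opp run (3,3) (2,2) capped by B -> flip
Dir N: first cell '.' (not opp) -> no flip
Dir NE: first cell '.' (not opp) -> no flip
Dir W: first cell '.' (not opp) -> no flip
Dir E: first cell '.' (not opp) -> no flip
Dir SW: first cell '.' (not opp) -> no flip
Dir S: first cell '.' (not opp) -> no flip
Dir SE: first cell '.' (not opp) -> no flip
All flips: (2,2) (3,3)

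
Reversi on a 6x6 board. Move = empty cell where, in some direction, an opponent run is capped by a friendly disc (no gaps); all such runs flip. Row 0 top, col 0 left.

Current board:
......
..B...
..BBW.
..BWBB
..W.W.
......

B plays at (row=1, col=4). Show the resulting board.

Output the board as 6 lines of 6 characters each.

Answer: ......
..B.B.
..BBB.
..BWBB
..W.W.
......

Derivation:
Place B at (1,4); scan 8 dirs for brackets.
Dir NW: first cell '.' (not opp) -> no flip
Dir N: first cell '.' (not opp) -> no flip
Dir NE: first cell '.' (not opp) -> no flip
Dir W: first cell '.' (not opp) -> no flip
Dir E: first cell '.' (not opp) -> no flip
Dir SW: first cell 'B' (not opp) -> no flip
Dir S: opp run (2,4) capped by B -> flip
Dir SE: first cell '.' (not opp) -> no flip
All flips: (2,4)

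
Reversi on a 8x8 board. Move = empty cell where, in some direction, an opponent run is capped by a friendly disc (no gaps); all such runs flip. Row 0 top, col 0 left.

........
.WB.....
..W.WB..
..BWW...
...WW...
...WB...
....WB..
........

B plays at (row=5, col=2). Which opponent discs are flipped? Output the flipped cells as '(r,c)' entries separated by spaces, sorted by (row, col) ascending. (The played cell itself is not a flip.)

Answer: (3,4) (4,3) (5,3)

Derivation:
Dir NW: first cell '.' (not opp) -> no flip
Dir N: first cell '.' (not opp) -> no flip
Dir NE: opp run (4,3) (3,4) capped by B -> flip
Dir W: first cell '.' (not opp) -> no flip
Dir E: opp run (5,3) capped by B -> flip
Dir SW: first cell '.' (not opp) -> no flip
Dir S: first cell '.' (not opp) -> no flip
Dir SE: first cell '.' (not opp) -> no flip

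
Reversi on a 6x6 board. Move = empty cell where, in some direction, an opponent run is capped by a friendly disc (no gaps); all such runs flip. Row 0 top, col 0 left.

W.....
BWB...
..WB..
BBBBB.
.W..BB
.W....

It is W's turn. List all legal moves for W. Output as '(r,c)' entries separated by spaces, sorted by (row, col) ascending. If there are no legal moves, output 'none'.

(0,1): no bracket -> illegal
(0,2): flips 1 -> legal
(0,3): no bracket -> illegal
(1,3): flips 1 -> legal
(1,4): flips 2 -> legal
(2,0): flips 1 -> legal
(2,1): flips 1 -> legal
(2,4): flips 1 -> legal
(2,5): no bracket -> illegal
(3,5): no bracket -> illegal
(4,0): flips 1 -> legal
(4,2): flips 1 -> legal
(4,3): no bracket -> illegal
(5,3): no bracket -> illegal
(5,4): no bracket -> illegal
(5,5): flips 2 -> legal

Answer: (0,2) (1,3) (1,4) (2,0) (2,1) (2,4) (4,0) (4,2) (5,5)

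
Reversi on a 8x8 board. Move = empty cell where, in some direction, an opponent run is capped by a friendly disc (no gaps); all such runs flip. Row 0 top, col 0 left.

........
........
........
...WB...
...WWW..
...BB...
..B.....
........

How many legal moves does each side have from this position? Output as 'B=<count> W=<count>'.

-- B to move --
(2,2): no bracket -> illegal
(2,3): flips 2 -> legal
(2,4): no bracket -> illegal
(3,2): flips 2 -> legal
(3,5): flips 1 -> legal
(3,6): flips 1 -> legal
(4,2): no bracket -> illegal
(4,6): no bracket -> illegal
(5,2): flips 1 -> legal
(5,5): no bracket -> illegal
(5,6): flips 1 -> legal
B mobility = 6
-- W to move --
(2,3): flips 1 -> legal
(2,4): flips 1 -> legal
(2,5): flips 1 -> legal
(3,5): flips 1 -> legal
(4,2): no bracket -> illegal
(5,1): no bracket -> illegal
(5,2): no bracket -> illegal
(5,5): no bracket -> illegal
(6,1): no bracket -> illegal
(6,3): flips 2 -> legal
(6,4): flips 1 -> legal
(6,5): flips 1 -> legal
(7,1): flips 2 -> legal
(7,2): no bracket -> illegal
(7,3): no bracket -> illegal
W mobility = 8

Answer: B=6 W=8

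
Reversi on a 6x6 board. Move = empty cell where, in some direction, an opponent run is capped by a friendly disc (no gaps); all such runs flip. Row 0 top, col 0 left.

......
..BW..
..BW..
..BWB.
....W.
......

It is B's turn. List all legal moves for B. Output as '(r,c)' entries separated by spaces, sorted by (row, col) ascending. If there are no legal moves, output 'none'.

Answer: (0,4) (1,4) (2,4) (5,4) (5,5)

Derivation:
(0,2): no bracket -> illegal
(0,3): no bracket -> illegal
(0,4): flips 1 -> legal
(1,4): flips 2 -> legal
(2,4): flips 1 -> legal
(3,5): no bracket -> illegal
(4,2): no bracket -> illegal
(4,3): no bracket -> illegal
(4,5): no bracket -> illegal
(5,3): no bracket -> illegal
(5,4): flips 1 -> legal
(5,5): flips 2 -> legal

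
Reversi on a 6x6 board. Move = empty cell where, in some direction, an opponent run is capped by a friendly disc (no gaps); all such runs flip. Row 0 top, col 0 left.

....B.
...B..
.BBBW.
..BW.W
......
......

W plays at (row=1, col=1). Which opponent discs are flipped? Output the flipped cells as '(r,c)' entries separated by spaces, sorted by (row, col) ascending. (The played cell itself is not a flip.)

Dir NW: first cell '.' (not opp) -> no flip
Dir N: first cell '.' (not opp) -> no flip
Dir NE: first cell '.' (not opp) -> no flip
Dir W: first cell '.' (not opp) -> no flip
Dir E: first cell '.' (not opp) -> no flip
Dir SW: first cell '.' (not opp) -> no flip
Dir S: opp run (2,1), next='.' -> no flip
Dir SE: opp run (2,2) capped by W -> flip

Answer: (2,2)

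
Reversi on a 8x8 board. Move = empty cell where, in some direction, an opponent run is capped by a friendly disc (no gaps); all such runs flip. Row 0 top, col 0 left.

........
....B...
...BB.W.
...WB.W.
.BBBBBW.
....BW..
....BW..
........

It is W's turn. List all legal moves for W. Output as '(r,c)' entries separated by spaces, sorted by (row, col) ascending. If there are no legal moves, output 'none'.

Answer: (1,3) (1,5) (3,2) (3,5) (4,0) (5,1) (5,3) (6,3) (7,3)

Derivation:
(0,3): no bracket -> illegal
(0,4): no bracket -> illegal
(0,5): no bracket -> illegal
(1,2): no bracket -> illegal
(1,3): flips 1 -> legal
(1,5): flips 1 -> legal
(2,2): no bracket -> illegal
(2,5): no bracket -> illegal
(3,0): no bracket -> illegal
(3,1): no bracket -> illegal
(3,2): flips 2 -> legal
(3,5): flips 2 -> legal
(4,0): flips 5 -> legal
(5,0): no bracket -> illegal
(5,1): flips 1 -> legal
(5,2): no bracket -> illegal
(5,3): flips 2 -> legal
(5,6): no bracket -> illegal
(6,3): flips 3 -> legal
(7,3): flips 1 -> legal
(7,4): no bracket -> illegal
(7,5): no bracket -> illegal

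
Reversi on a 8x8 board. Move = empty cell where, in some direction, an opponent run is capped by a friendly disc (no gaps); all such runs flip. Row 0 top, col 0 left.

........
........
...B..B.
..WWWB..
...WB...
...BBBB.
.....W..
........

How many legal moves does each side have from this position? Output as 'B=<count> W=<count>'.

Answer: B=10 W=9

Derivation:
-- B to move --
(2,1): flips 2 -> legal
(2,2): flips 1 -> legal
(2,4): flips 1 -> legal
(2,5): no bracket -> illegal
(3,1): flips 3 -> legal
(4,1): flips 1 -> legal
(4,2): flips 1 -> legal
(4,5): flips 1 -> legal
(5,2): no bracket -> illegal
(6,4): no bracket -> illegal
(6,6): no bracket -> illegal
(7,4): flips 1 -> legal
(7,5): flips 1 -> legal
(7,6): flips 1 -> legal
B mobility = 10
-- W to move --
(1,2): flips 1 -> legal
(1,3): flips 1 -> legal
(1,4): flips 1 -> legal
(1,5): no bracket -> illegal
(1,6): no bracket -> illegal
(1,7): no bracket -> illegal
(2,2): no bracket -> illegal
(2,4): no bracket -> illegal
(2,5): no bracket -> illegal
(2,7): no bracket -> illegal
(3,6): flips 1 -> legal
(3,7): no bracket -> illegal
(4,2): no bracket -> illegal
(4,5): flips 2 -> legal
(4,6): no bracket -> illegal
(4,7): flips 1 -> legal
(5,2): no bracket -> illegal
(5,7): no bracket -> illegal
(6,2): no bracket -> illegal
(6,3): flips 1 -> legal
(6,4): flips 2 -> legal
(6,6): flips 2 -> legal
(6,7): no bracket -> illegal
W mobility = 9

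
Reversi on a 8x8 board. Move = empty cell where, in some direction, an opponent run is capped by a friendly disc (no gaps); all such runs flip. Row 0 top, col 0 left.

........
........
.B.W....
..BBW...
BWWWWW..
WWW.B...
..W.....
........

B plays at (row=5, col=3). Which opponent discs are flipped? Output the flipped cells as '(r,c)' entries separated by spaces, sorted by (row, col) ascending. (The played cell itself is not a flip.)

Dir NW: opp run (4,2), next='.' -> no flip
Dir N: opp run (4,3) capped by B -> flip
Dir NE: opp run (4,4), next='.' -> no flip
Dir W: opp run (5,2) (5,1) (5,0), next=edge -> no flip
Dir E: first cell 'B' (not opp) -> no flip
Dir SW: opp run (6,2), next='.' -> no flip
Dir S: first cell '.' (not opp) -> no flip
Dir SE: first cell '.' (not opp) -> no flip

Answer: (4,3)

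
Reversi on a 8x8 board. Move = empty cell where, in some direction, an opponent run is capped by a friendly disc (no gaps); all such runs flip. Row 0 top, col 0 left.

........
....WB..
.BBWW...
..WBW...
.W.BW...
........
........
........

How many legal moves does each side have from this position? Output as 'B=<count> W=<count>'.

-- B to move --
(0,3): no bracket -> illegal
(0,4): no bracket -> illegal
(0,5): no bracket -> illegal
(1,2): no bracket -> illegal
(1,3): flips 2 -> legal
(2,5): flips 3 -> legal
(3,0): no bracket -> illegal
(3,1): flips 1 -> legal
(3,5): flips 1 -> legal
(4,0): no bracket -> illegal
(4,2): flips 1 -> legal
(4,5): flips 1 -> legal
(5,0): no bracket -> illegal
(5,1): no bracket -> illegal
(5,2): no bracket -> illegal
(5,3): no bracket -> illegal
(5,4): no bracket -> illegal
(5,5): flips 1 -> legal
B mobility = 7
-- W to move --
(0,4): no bracket -> illegal
(0,5): no bracket -> illegal
(0,6): flips 1 -> legal
(1,0): flips 1 -> legal
(1,1): flips 2 -> legal
(1,2): flips 1 -> legal
(1,3): no bracket -> illegal
(1,6): flips 1 -> legal
(2,0): flips 2 -> legal
(2,5): no bracket -> illegal
(2,6): no bracket -> illegal
(3,0): no bracket -> illegal
(3,1): no bracket -> illegal
(4,2): flips 2 -> legal
(5,2): flips 1 -> legal
(5,3): flips 2 -> legal
(5,4): flips 1 -> legal
W mobility = 10

Answer: B=7 W=10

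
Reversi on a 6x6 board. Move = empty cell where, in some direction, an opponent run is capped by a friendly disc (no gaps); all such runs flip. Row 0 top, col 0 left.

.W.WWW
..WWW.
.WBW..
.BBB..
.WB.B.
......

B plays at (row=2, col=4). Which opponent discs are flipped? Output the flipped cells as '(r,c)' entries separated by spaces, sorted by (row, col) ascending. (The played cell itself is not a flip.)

Dir NW: opp run (1,3), next='.' -> no flip
Dir N: opp run (1,4) (0,4), next=edge -> no flip
Dir NE: first cell '.' (not opp) -> no flip
Dir W: opp run (2,3) capped by B -> flip
Dir E: first cell '.' (not opp) -> no flip
Dir SW: first cell 'B' (not opp) -> no flip
Dir S: first cell '.' (not opp) -> no flip
Dir SE: first cell '.' (not opp) -> no flip

Answer: (2,3)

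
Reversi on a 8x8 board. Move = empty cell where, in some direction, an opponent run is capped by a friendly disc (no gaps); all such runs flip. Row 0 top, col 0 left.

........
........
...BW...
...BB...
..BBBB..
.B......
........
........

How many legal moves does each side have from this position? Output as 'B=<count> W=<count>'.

-- B to move --
(1,3): no bracket -> illegal
(1,4): flips 1 -> legal
(1,5): flips 1 -> legal
(2,5): flips 1 -> legal
(3,5): no bracket -> illegal
B mobility = 3
-- W to move --
(1,2): no bracket -> illegal
(1,3): no bracket -> illegal
(1,4): no bracket -> illegal
(2,2): flips 1 -> legal
(2,5): no bracket -> illegal
(3,1): no bracket -> illegal
(3,2): no bracket -> illegal
(3,5): no bracket -> illegal
(3,6): no bracket -> illegal
(4,0): no bracket -> illegal
(4,1): no bracket -> illegal
(4,6): no bracket -> illegal
(5,0): no bracket -> illegal
(5,2): no bracket -> illegal
(5,3): no bracket -> illegal
(5,4): flips 2 -> legal
(5,5): no bracket -> illegal
(5,6): no bracket -> illegal
(6,0): flips 3 -> legal
(6,1): no bracket -> illegal
(6,2): no bracket -> illegal
W mobility = 3

Answer: B=3 W=3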